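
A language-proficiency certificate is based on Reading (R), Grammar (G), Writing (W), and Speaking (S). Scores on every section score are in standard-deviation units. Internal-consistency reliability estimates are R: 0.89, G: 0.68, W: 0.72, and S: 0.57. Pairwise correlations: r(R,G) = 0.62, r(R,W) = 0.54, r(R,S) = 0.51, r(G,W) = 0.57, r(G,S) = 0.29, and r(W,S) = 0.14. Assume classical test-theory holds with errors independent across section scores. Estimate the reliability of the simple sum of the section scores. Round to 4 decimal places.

Var(R+G+W+S) = 4 + 2·[0.62 + 0.54 + 0.51 + 0.57 + 0.29 + 0.14] = 4 + 5.34 = 9.34.
Because errors are independent across components, Cov(Tᵢ,Tⱼ) = Cov(Xᵢ,Xⱼ); the off-diagonal part of the true-score variance is the same as above.
True-score variance = [0.89 + 0.68 + 0.72 + 0.57] + 5.34 = 2.86 + 5.34 = 8.2.
Reliability = 8.2 / 9.34 = 0.8779.

0.8779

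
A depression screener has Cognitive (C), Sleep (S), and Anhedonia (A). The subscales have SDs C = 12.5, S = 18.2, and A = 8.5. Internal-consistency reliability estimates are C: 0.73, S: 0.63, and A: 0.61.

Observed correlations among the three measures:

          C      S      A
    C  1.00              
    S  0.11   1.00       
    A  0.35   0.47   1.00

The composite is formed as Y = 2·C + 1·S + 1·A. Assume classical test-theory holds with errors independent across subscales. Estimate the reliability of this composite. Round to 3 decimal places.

Var(Y) = 2²·12.5² + 18.2² + 8.5² + 2·[2·12.5·18.2·0.11 + 2·12.5·8.5·0.35 + 18.2·8.5·0.47] = 1028.49 + 394.268 = 1422.76.
Because errors are independent across components, Cov(Tᵢ,Tⱼ) = Cov(Xᵢ,Xⱼ); the off-diagonal part of the true-score variance is the same as above.
True-score variance = [2²·12.5²·0.73 + 18.2²·0.63 + 8.5²·0.61] + 394.268 = 709.004 + 394.268 = 1103.27.
Reliability = 1103.27 / 1422.76 = 0.775.

0.775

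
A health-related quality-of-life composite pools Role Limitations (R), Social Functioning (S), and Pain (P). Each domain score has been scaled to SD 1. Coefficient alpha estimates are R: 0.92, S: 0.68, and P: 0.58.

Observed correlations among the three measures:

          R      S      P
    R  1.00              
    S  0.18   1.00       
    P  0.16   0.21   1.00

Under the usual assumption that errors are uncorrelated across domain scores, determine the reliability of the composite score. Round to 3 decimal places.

Var(R+S+P) = 3 + 2·[0.18 + 0.16 + 0.21] = 3 + 1.1 = 4.1.
Because errors are independent across components, Cov(Tᵢ,Tⱼ) = Cov(Xᵢ,Xⱼ); the off-diagonal part of the true-score variance is the same as above.
True-score variance = [0.92 + 0.68 + 0.58] + 1.1 = 2.18 + 1.1 = 3.28.
Reliability = 3.28 / 4.1 = 0.800.

0.800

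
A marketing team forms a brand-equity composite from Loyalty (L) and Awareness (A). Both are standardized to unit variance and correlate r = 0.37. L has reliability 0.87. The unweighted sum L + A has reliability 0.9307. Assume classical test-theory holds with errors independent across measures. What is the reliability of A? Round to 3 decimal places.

0.940

Var(L+A) = 2 + 2·0.37 = 2.740.
True-score variance = ρ_L + ρ_A + 2·0.37, so 0.9307 = (0.87 + ρ_A + 0.74) / 2.740.
ρ_A = 0.9307·2.740 − 0.87 − 0.74 = 0.940.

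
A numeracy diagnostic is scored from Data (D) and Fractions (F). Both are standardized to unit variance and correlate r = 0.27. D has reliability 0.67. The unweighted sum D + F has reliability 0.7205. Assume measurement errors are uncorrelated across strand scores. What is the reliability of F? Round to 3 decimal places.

0.620

Var(D+F) = 2 + 2·0.27 = 2.540.
True-score variance = ρ_D + ρ_F + 2·0.27, so 0.7205 = (0.67 + ρ_F + 0.54) / 2.540.
ρ_F = 0.7205·2.540 − 0.67 − 0.54 = 0.620.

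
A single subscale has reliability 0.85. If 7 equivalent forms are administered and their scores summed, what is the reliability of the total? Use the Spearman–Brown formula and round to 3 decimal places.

ρ_k = kρ / (1 + (k−1)ρ) = 7·0.85 / (1 + 6·0.85) = 5.950 / 6.100 = 0.975.

0.975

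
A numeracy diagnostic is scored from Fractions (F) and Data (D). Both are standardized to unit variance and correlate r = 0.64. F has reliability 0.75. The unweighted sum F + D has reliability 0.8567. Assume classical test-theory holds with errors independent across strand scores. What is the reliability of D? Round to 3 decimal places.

Var(F+D) = 2 + 2·0.64 = 3.280.
True-score variance = ρ_F + ρ_D + 2·0.64, so 0.8567 = (0.75 + ρ_D + 1.28) / 3.280.
ρ_D = 0.8567·3.280 − 0.75 − 1.28 = 0.780.

0.780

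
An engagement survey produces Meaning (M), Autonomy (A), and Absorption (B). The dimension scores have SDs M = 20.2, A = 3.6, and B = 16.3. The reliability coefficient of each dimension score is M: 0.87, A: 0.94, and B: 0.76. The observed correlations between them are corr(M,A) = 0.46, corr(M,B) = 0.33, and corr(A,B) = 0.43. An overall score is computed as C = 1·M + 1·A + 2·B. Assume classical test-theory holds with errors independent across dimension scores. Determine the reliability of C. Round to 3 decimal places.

0.852

Var(C) = 20.2² + 3.6² + 2²·16.3² + 2·[20.2·3.6·0.46 + 2·20.2·16.3·0.33 + 2·3.6·16.3·0.43] = 1483.76 + 602.455 = 2086.22.
Because errors are independent across components, Cov(Tᵢ,Tⱼ) = Cov(Xᵢ,Xⱼ); the off-diagonal part of the true-score variance is the same as above.
True-score variance = [20.2²·0.87 + 3.6²·0.94 + 2²·16.3²·0.76] + 602.455 = 1174.87 + 602.455 = 1777.33.
Reliability = 1777.33 / 2086.22 = 0.852.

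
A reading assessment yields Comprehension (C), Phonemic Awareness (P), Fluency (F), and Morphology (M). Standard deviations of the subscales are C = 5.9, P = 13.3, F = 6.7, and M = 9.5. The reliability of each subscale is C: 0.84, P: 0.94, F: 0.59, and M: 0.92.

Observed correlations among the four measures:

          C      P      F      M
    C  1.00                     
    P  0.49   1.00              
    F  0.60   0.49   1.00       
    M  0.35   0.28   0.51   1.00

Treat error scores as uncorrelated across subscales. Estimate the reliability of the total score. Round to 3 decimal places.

Var(C+P+F+M) = 5.9² + 13.3² + 6.7² + 9.5² + 2·[5.9·13.3·0.49 + 5.9·6.7·0.60 + 5.9·9.5·0.35 + 13.3·6.7·0.49 + 13.3·9.5·0.28 + 6.7·9.5·0.51] = 346.84 + 386.578 = 733.418.
Because errors are independent across components, Cov(Tᵢ,Tⱼ) = Cov(Xᵢ,Xⱼ); the off-diagonal part of the true-score variance is the same as above.
True-score variance = [5.9²·0.84 + 13.3²·0.94 + 6.7²·0.59 + 9.5²·0.92] + 386.578 = 305.032 + 386.578 = 691.611.
Reliability = 691.611 / 733.418 = 0.943.

0.943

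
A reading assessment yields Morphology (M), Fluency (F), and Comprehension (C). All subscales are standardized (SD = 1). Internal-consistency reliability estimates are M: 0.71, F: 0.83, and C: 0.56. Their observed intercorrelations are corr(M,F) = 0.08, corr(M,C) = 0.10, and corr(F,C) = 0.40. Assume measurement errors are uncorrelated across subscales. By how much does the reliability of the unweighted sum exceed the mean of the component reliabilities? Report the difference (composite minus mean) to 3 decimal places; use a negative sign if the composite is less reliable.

0.084

Var(sum) = 3 + 1.16 = 4.16; true-score variance = 2.1 + 1.16 = 3.26; composite reliability = 0.7837.
Mean component reliability = 0.7000.
Difference = 0.7837 − 0.7000 = 0.084.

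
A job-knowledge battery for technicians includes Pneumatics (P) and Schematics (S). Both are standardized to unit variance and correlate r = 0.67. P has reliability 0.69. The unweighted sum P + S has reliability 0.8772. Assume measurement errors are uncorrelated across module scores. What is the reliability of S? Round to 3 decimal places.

Var(P+S) = 2 + 2·0.67 = 3.340.
True-score variance = ρ_P + ρ_S + 2·0.67, so 0.8772 = (0.69 + ρ_S + 1.34) / 3.340.
ρ_S = 0.8772·3.340 − 0.69 − 1.34 = 0.900.

0.900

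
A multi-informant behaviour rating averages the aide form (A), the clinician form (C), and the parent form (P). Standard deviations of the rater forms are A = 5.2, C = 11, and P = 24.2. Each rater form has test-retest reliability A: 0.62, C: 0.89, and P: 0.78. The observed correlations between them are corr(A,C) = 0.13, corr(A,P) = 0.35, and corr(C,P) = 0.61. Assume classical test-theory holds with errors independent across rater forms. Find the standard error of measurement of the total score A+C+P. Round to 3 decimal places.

Var(total) = 733.68 + 427.724 = 1161.4.
True-score variance = 581.254 + 427.724 = 1008.98, so reliability = 0.8688.
Error variance = 1161.4 − 1008.98 = 152.426; SEM = √152.426 = 12.346.

12.346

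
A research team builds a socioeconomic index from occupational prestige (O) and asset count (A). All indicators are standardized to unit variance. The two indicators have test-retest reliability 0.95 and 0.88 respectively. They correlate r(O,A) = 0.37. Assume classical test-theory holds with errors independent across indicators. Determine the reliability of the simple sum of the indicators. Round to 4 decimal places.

0.9380

Var(O+A) = 2 + 2·[0.37] = 2 + 0.74 = 2.74.
Under uncorrelated errors the observed covariances equal the true-score covariances, so only the own-variance terms attenuate.
True-score variance = [0.95 + 0.88] + 0.74 = 1.83 + 0.74 = 2.57.
Reliability = 2.57 / 2.74 = 0.9380.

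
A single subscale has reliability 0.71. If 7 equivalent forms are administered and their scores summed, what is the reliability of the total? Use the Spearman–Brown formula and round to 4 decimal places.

0.9449

ρ_k = kρ / (1 + (k−1)ρ) = 7·0.71 / (1 + 6·0.71) = 4.970 / 5.260 = 0.9449.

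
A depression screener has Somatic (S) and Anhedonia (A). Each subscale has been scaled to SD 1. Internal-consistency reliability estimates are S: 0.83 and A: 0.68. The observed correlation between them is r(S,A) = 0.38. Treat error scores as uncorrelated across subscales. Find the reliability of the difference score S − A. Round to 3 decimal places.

Var(S−A) = 1 + 1 − 2·0.38 = 2 − 0.76 = 1.24.
Under uncorrelated errors the observed covariances equal the true-score covariances, so only the own-variance terms attenuate.
True-score variance = [0.83 + 0.68] − 0.76 = 1.51 − 0.76 = 0.75.
Reliability = 0.75 / 1.24 = 0.605.

0.605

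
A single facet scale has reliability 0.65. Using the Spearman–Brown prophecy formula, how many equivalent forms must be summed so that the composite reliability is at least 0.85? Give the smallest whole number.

k ≥ ρ*(1−ρ₁)/(ρ₁(1−ρ*)) = 0.85·0.35 / (0.65·0.15) = 3.051.
Smallest integer k = 4.

4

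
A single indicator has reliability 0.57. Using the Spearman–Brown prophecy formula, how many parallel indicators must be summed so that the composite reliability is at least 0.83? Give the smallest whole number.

4

k ≥ ρ*(1−ρ₁)/(ρ₁(1−ρ*)) = 0.83·0.43 / (0.57·0.17) = 3.683.
Smallest integer k = 4.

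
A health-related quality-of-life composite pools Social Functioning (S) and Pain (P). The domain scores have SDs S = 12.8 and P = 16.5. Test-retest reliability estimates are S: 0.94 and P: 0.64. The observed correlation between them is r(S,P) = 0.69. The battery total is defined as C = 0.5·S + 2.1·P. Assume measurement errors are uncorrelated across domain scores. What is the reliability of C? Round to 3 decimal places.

Var(C) = 0.5²·12.8² + 2.1²·16.5² + 2·[1.05·12.8·16.5·0.69] = 1241.58 + 306.029 = 1547.61.
Because errors are independent across components, Cov(Tᵢ,Tⱼ) = Cov(Xᵢ,Xⱼ); the off-diagonal part of the true-score variance is the same as above.
True-score variance = [0.5²·12.8²·0.94 + 2.1²·16.5²·0.64] + 306.029 = 806.901 + 306.029 = 1112.93.
Reliability = 1112.93 / 1547.61 = 0.719.

0.719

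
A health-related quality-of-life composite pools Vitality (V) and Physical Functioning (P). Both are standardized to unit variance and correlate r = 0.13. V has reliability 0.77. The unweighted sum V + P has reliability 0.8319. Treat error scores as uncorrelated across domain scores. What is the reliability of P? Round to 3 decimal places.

Var(V+P) = 2 + 2·0.13 = 2.260.
True-score variance = ρ_V + ρ_P + 2·0.13, so 0.8319 = (0.77 + ρ_P + 0.26) / 2.260.
ρ_P = 0.8319·2.260 − 0.77 − 0.26 = 0.850.

0.850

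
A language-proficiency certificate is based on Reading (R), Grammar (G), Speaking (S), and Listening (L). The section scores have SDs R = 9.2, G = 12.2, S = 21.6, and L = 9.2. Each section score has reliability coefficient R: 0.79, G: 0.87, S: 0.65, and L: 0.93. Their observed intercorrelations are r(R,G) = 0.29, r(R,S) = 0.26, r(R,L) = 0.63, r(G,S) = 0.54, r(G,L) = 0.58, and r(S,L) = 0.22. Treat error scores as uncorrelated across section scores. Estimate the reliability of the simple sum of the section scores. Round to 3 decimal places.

0.868

Var(R+G+S+L) = 9.2² + 12.2² + 21.6² + 9.2² + 2·[9.2·12.2·0.29 + 9.2·21.6·0.26 + 9.2·9.2·0.63 + 12.2·21.6·0.54 + 12.2·9.2·0.58 + 21.6·9.2·0.22] = 784.68 + 777.317 = 1562.
Under uncorrelated errors the observed covariances equal the true-score covariances, so only the own-variance terms attenuate.
True-score variance = [9.2²·0.79 + 12.2²·0.87 + 21.6²·0.65 + 9.2²·0.93] + 777.317 = 578.336 + 777.317 = 1355.65.
Reliability = 1355.65 / 1562 = 0.868.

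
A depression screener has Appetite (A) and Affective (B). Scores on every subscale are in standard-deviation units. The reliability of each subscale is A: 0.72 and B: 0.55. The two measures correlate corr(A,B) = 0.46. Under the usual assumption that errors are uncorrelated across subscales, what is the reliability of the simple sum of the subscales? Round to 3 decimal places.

Var(A+B) = 2 + 2·[0.46] = 2 + 0.92 = 2.92.
With uncorrelated errors the cross-covariances are all true-score covariance, so they carry over unchanged; only the diagonal terms shrink to ρᵢσᵢ².
True-score variance = [0.72 + 0.55] + 0.92 = 1.27 + 0.92 = 2.19.
Reliability = 2.19 / 2.92 = 0.750.

0.750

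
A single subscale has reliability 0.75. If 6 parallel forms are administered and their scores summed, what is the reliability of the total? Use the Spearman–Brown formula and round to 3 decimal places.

0.947

ρ_k = kρ / (1 + (k−1)ρ) = 6·0.75 / (1 + 5·0.75) = 4.500 / 4.750 = 0.947.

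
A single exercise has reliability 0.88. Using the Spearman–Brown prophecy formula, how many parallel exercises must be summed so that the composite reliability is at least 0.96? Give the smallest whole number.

k ≥ ρ*(1−ρ₁)/(ρ₁(1−ρ*)) = 0.96·0.12 / (0.88·0.04) = 3.273.
Smallest integer k = 4.

4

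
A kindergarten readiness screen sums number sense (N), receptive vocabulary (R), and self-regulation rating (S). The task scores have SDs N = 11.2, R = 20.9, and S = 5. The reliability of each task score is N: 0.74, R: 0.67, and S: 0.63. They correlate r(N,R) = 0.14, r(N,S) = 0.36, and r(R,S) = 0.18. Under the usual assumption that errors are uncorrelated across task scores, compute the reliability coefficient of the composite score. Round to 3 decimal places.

Var(N+R+S) = 11.2² + 20.9² + 5² + 2·[11.2·20.9·0.14 + 11.2·5·0.36 + 20.9·5·0.18] = 587.25 + 143.482 = 730.732.
Because errors are independent across components, Cov(Tᵢ,Tⱼ) = Cov(Xᵢ,Xⱼ); the off-diagonal part of the true-score variance is the same as above.
True-score variance = [11.2²·0.74 + 20.9²·0.67 + 5²·0.63] + 143.482 = 401.238 + 143.482 = 544.721.
Reliability = 544.721 / 730.732 = 0.745.

0.745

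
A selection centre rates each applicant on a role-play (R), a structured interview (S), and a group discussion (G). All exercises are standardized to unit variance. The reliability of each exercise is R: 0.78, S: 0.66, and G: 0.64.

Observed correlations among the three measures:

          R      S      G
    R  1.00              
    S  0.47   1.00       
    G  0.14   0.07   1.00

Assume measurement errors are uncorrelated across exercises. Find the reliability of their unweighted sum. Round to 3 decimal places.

0.789

Var(R+S+G) = 3 + 2·[0.47 + 0.14 + 0.07] = 3 + 1.36 = 4.36.
Because errors are independent across components, Cov(Tᵢ,Tⱼ) = Cov(Xᵢ,Xⱼ); the off-diagonal part of the true-score variance is the same as above.
True-score variance = [0.78 + 0.66 + 0.64] + 1.36 = 2.08 + 1.36 = 3.44.
Reliability = 3.44 / 4.36 = 0.789.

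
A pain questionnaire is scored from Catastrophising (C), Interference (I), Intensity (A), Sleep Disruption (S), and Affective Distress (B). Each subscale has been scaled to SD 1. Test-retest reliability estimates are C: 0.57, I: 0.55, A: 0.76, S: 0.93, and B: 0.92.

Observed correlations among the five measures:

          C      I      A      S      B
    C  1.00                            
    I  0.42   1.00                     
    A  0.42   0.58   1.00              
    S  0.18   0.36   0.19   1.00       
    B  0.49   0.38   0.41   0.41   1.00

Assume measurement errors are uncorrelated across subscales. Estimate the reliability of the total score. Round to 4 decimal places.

0.8998

Var(C+I+A+S+B) = 5 + 2·[0.42 + 0.42 + 0.18 + 0.49 + 0.58 + 0.36 + 0.38 + 0.19 + 0.41 + 0.41] = 5 + 7.68 = 12.68.
Because errors are independent across components, Cov(Tᵢ,Tⱼ) = Cov(Xᵢ,Xⱼ); the off-diagonal part of the true-score variance is the same as above.
True-score variance = [0.57 + 0.55 + 0.76 + 0.93 + 0.92] + 7.68 = 3.73 + 7.68 = 11.41.
Reliability = 11.41 / 12.68 = 0.8998.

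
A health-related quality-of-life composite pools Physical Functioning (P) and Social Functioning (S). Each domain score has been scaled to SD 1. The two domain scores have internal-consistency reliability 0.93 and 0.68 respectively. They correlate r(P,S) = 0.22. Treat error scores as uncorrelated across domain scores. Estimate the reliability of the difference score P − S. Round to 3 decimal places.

0.750

Var(P−S) = 1 + 1 − 2·0.22 = 2 − 0.44 = 1.56.
Under uncorrelated errors the observed covariances equal the true-score covariances, so only the own-variance terms attenuate.
True-score variance = [0.93 + 0.68] − 0.44 = 1.61 − 0.44 = 1.17.
Reliability = 1.17 / 1.56 = 0.750.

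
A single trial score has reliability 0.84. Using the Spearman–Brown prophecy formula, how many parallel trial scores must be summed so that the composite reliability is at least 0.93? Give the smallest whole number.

k ≥ ρ*(1−ρ₁)/(ρ₁(1−ρ*)) = 0.93·0.16 / (0.84·0.07) = 2.531.
Smallest integer k = 3.

3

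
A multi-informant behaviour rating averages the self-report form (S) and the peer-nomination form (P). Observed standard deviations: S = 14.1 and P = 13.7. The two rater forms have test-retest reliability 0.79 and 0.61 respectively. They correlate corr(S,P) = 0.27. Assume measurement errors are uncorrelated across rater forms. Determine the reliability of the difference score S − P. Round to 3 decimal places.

0.593

Var(S−P) = 14.1² + 13.7² − 2·14.1·13.7·0.27 = 386.5 − 104.312 = 282.188.
Because errors are independent across components, Cov(Tᵢ,Tⱼ) = Cov(Xᵢ,Xⱼ); the off-diagonal part of the true-score variance is the same as above.
True-score variance = [14.1²·0.79 + 13.7²·0.61] − 104.312 = 271.551 − 104.312 = 167.239.
Reliability = 167.239 / 282.188 = 0.593.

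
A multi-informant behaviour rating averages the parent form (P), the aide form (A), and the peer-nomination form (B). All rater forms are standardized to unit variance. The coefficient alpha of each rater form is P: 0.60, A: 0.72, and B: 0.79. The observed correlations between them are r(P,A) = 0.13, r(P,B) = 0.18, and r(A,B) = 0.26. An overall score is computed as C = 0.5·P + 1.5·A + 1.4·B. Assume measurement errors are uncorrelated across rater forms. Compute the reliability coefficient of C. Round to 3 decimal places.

Var(C) = 0.5² + 1.5² + 1.4² + 2·[0.75·0.13 + 0.7·0.18 + 2.1·0.26] = 4.46 + 1.539 = 5.999.
Because errors are independent across components, Cov(Tᵢ,Tⱼ) = Cov(Xᵢ,Xⱼ); the off-diagonal part of the true-score variance is the same as above.
True-score variance = [0.5²·0.60 + 1.5²·0.72 + 1.4²·0.79] + 1.539 = 3.3184 + 1.539 = 4.8574.
Reliability = 4.8574 / 5.999 = 0.810.

0.810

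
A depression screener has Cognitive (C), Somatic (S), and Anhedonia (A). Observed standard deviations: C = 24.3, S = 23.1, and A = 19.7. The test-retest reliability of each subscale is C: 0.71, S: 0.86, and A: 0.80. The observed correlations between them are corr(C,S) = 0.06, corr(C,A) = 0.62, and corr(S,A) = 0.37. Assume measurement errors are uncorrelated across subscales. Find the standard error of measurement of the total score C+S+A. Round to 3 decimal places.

17.988

Var(total) = 1512.19 + 997.712 = 2509.9.
True-score variance = 1188.62 + 997.712 = 2186.34, so reliability = 0.8711.
Error variance = 2509.9 − 2186.34 = 323.566; SEM = √323.566 = 17.988.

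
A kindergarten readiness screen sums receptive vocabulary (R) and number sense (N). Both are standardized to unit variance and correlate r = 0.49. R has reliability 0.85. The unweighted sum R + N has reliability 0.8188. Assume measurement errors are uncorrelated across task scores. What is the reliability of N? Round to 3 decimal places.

Var(R+N) = 2 + 2·0.49 = 2.980.
True-score variance = ρ_R + ρ_N + 2·0.49, so 0.8188 = (0.85 + ρ_N + 0.98) / 2.980.
ρ_N = 0.8188·2.980 − 0.85 − 0.98 = 0.610.

0.610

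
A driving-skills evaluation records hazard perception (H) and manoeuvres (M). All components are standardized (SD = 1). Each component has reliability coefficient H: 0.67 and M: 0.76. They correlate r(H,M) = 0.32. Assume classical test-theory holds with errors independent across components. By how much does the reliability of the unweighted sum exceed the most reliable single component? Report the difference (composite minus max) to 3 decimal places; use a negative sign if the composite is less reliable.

0.024

Var(sum) = 2 + 0.64 = 2.64; true-score variance = 1.43 + 0.64 = 2.07; composite reliability = 0.7841.
Max component reliability = 0.7600.
Difference = 0.7841 − 0.7600 = 0.024.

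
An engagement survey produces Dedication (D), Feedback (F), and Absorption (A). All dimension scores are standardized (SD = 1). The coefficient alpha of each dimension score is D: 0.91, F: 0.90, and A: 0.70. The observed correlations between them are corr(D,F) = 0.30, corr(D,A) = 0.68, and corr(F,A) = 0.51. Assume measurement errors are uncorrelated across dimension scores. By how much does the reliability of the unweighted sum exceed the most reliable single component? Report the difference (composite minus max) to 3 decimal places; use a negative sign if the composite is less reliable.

0.008

Var(sum) = 3 + 2.98 = 5.98; true-score variance = 2.51 + 2.98 = 5.49; composite reliability = 0.9181.
Max component reliability = 0.9100.
Difference = 0.9181 − 0.9100 = 0.008.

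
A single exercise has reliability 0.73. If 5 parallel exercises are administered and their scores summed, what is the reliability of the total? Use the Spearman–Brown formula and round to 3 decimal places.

ρ_k = kρ / (1 + (k−1)ρ) = 5·0.73 / (1 + 4·0.73) = 3.650 / 3.920 = 0.931.

0.931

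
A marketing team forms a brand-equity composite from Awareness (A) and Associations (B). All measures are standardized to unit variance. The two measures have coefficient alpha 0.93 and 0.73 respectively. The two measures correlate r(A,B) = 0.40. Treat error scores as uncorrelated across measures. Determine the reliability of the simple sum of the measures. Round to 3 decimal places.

Var(A+B) = 2 + 2·[0.40] = 2 + 0.8 = 2.8.
With uncorrelated errors the cross-covariances are all true-score covariance, so they carry over unchanged; only the diagonal terms shrink to ρᵢσᵢ².
True-score variance = [0.93 + 0.73] + 0.8 = 1.66 + 0.8 = 2.46.
Reliability = 2.46 / 2.8 = 0.879.

0.879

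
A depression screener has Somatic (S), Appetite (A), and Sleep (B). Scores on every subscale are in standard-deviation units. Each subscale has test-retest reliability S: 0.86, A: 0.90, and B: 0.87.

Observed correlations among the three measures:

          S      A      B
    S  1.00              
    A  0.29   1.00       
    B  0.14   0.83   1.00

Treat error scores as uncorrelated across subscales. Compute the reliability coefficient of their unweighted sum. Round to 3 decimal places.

Var(S+A+B) = 3 + 2·[0.29 + 0.14 + 0.83] = 3 + 2.52 = 5.52.
Because errors are independent across components, Cov(Tᵢ,Tⱼ) = Cov(Xᵢ,Xⱼ); the off-diagonal part of the true-score variance is the same as above.
True-score variance = [0.86 + 0.90 + 0.87] + 2.52 = 2.63 + 2.52 = 5.15.
Reliability = 5.15 / 5.52 = 0.933.

0.933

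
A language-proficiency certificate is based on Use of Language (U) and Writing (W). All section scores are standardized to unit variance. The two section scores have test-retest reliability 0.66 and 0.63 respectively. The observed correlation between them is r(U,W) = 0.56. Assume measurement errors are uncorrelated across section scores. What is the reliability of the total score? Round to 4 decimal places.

Var(U+W) = 2 + 2·[0.56] = 2 + 1.12 = 3.12.
Because errors are independent across components, Cov(Tᵢ,Tⱼ) = Cov(Xᵢ,Xⱼ); the off-diagonal part of the true-score variance is the same as above.
True-score variance = [0.66 + 0.63] + 1.12 = 1.29 + 1.12 = 2.41.
Reliability = 2.41 / 3.12 = 0.7724.

0.7724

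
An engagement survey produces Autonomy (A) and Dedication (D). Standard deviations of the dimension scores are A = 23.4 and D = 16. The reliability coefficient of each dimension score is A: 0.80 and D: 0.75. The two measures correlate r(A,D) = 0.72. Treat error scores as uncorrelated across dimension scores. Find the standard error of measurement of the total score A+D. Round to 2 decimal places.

Var(total) = 803.56 + 539.136 = 1342.7.
True-score variance = 630.048 + 539.136 = 1169.18, so reliability = 0.8708.
Error variance = 1342.7 − 1169.18 = 173.512; SEM = √173.512 = 13.17.

13.17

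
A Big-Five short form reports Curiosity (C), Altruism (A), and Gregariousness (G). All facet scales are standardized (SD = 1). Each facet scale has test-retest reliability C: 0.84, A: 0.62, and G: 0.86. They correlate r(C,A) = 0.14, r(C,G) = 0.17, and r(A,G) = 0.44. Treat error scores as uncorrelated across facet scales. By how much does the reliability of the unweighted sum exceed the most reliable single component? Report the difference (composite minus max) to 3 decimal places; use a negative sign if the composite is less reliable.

-0.011

Var(sum) = 3 + 1.5 = 4.5; true-score variance = 2.32 + 1.5 = 3.82; composite reliability = 0.8489.
Max component reliability = 0.8600.
Difference = 0.8489 − 0.8600 = -0.011.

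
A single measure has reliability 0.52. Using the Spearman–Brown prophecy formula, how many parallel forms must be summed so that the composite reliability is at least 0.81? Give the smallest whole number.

4

k ≥ ρ*(1−ρ₁)/(ρ₁(1−ρ*)) = 0.81·0.48 / (0.52·0.19) = 3.935.
Smallest integer k = 4.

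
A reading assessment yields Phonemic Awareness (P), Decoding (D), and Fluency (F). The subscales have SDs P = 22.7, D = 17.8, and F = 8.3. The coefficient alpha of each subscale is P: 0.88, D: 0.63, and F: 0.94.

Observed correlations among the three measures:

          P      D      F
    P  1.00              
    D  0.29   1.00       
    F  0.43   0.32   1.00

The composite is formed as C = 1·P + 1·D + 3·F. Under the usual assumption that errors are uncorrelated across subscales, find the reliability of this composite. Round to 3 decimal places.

0.912

Var(C) = 22.7² + 17.8² + 3²·8.3² + 2·[22.7·17.8·0.29 + 3·22.7·8.3·0.43 + 3·17.8·8.3·0.32] = 1452.14 + 1004.11 = 2456.25.
Under uncorrelated errors the observed covariances equal the true-score covariances, so only the own-variance terms attenuate.
True-score variance = [22.7²·0.88 + 17.8²·0.63 + 3²·8.3²·0.94] + 1004.11 = 1235.87 + 1004.11 = 2239.99.
Reliability = 2239.99 / 2456.25 = 0.912.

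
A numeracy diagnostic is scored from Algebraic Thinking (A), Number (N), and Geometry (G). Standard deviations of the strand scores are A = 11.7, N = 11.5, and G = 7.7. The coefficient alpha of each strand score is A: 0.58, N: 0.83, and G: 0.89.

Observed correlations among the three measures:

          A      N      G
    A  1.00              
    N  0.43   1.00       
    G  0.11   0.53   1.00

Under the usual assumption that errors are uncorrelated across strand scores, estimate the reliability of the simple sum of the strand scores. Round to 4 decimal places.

Var(A+N+G) = 11.7² + 11.5² + 7.7² + 2·[11.7·11.5·0.43 + 11.7·7.7·0.11 + 11.5·7.7·0.53] = 328.43 + 229.396 = 557.826.
Under uncorrelated errors the observed covariances equal the true-score covariances, so only the own-variance terms attenuate.
True-score variance = [11.7²·0.58 + 11.5²·0.83 + 7.7²·0.89] + 229.396 = 241.932 + 229.396 = 471.328.
Reliability = 471.328 / 557.826 = 0.8449.

0.8449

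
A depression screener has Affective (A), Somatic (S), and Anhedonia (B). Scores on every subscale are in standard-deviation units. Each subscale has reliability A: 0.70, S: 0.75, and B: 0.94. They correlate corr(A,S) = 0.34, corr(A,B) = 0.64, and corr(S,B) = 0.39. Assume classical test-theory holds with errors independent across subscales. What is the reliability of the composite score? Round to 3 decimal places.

Var(A+S+B) = 3 + 2·[0.34 + 0.64 + 0.39] = 3 + 2.74 = 5.74.
Under uncorrelated errors the observed covariances equal the true-score covariances, so only the own-variance terms attenuate.
True-score variance = [0.70 + 0.75 + 0.94] + 2.74 = 2.39 + 2.74 = 5.13.
Reliability = 5.13 / 5.74 = 0.894.

0.894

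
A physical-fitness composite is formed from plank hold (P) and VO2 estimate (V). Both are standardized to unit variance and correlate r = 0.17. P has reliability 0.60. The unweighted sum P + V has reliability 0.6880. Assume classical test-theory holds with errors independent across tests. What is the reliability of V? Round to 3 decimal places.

0.670

Var(P+V) = 2 + 2·0.17 = 2.340.
True-score variance = ρ_P + ρ_V + 2·0.17, so 0.6880 = (0.60 + ρ_V + 0.34) / 2.340.
ρ_V = 0.6880·2.340 − 0.60 − 0.34 = 0.670.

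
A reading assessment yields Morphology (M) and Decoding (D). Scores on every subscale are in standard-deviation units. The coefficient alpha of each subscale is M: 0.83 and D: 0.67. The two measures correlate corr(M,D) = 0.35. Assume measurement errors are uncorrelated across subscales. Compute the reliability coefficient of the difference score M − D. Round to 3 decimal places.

Var(M−D) = 1 + 1 − 2·0.35 = 2 − 0.7 = 1.3.
With uncorrelated errors the cross-covariances are all true-score covariance, so they carry over unchanged; only the diagonal terms shrink to ρᵢσᵢ².
True-score variance = [0.83 + 0.67] − 0.7 = 1.5 − 0.7 = 0.8.
Reliability = 0.8 / 1.3 = 0.615.

0.615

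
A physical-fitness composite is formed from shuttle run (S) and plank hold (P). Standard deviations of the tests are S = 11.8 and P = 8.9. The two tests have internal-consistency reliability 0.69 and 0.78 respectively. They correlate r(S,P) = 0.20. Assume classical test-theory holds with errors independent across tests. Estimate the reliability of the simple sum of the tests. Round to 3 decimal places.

Var(S+P) = 11.8² + 8.9² + 2·[11.8·8.9·0.20] = 218.45 + 42.008 = 260.458.
Under uncorrelated errors the observed covariances equal the true-score covariances, so only the own-variance terms attenuate.
True-score variance = [11.8²·0.69 + 8.9²·0.78] + 42.008 = 157.859 + 42.008 = 199.867.
Reliability = 199.867 / 260.458 = 0.767.

0.767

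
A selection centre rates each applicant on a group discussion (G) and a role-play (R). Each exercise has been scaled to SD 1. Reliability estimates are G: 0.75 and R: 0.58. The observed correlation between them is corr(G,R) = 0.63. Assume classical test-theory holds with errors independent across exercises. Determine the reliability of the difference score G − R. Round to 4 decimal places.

0.0946

Var(G−R) = 1 + 1 − 2·0.63 = 2 − 1.26 = 0.74.
Under uncorrelated errors the observed covariances equal the true-score covariances, so only the own-variance terms attenuate.
True-score variance = [0.75 + 0.58] − 1.26 = 1.33 − 1.26 = 0.07.
Reliability = 0.07 / 0.74 = 0.0946.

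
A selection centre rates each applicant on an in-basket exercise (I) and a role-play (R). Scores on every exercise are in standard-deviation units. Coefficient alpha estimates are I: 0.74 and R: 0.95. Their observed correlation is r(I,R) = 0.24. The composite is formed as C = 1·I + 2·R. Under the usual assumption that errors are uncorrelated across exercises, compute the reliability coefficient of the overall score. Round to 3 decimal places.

Var(C) = 1 + 2² + 2·[2·0.24] = 5 + 0.96 = 5.96.
Because errors are independent across components, Cov(Tᵢ,Tⱼ) = Cov(Xᵢ,Xⱼ); the off-diagonal part of the true-score variance is the same as above.
True-score variance = [0.74 + 2²·0.95] + 0.96 = 4.54 + 0.96 = 5.5.
Reliability = 5.5 / 5.96 = 0.923.

0.923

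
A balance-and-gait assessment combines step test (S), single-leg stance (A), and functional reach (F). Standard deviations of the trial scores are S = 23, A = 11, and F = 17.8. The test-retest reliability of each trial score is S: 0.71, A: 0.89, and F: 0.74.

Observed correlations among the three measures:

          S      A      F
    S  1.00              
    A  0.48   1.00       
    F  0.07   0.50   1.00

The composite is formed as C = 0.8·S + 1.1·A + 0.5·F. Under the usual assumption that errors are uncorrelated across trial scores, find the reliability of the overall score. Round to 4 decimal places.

Var(C) = 0.8²·23² + 1.1²·11² + 0.5²·17.8² + 2·[0.88·23·11·0.48 + 0.4·23·17.8·0.07 + 0.55·11·17.8·0.50] = 564.18 + 344.351 = 908.531.
Under uncorrelated errors the observed covariances equal the true-score covariances, so only the own-variance terms attenuate.
True-score variance = [0.8²·23²·0.71 + 1.1²·11²·0.89 + 0.5²·17.8²·0.74] + 344.351 = 429.298 + 344.351 = 773.649.
Reliability = 773.649 / 908.531 = 0.8515.

0.8515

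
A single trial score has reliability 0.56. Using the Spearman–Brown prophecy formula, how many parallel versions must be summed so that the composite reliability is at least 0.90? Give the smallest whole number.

k ≥ ρ*(1−ρ₁)/(ρ₁(1−ρ*)) = 0.90·0.44 / (0.56·0.10) = 7.071.
Smallest integer k = 8.

8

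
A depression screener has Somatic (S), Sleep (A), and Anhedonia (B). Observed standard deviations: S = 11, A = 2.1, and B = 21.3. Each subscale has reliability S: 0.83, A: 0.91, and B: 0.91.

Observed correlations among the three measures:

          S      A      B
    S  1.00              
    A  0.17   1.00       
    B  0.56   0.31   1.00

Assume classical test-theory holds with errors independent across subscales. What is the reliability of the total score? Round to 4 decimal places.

Var(S+A+B) = 11² + 2.1² + 21.3² + 2·[11·2.1·0.17 + 11·21.3·0.56 + 2.1·21.3·0.31] = 579.1 + 298.003 = 877.103.
With uncorrelated errors the cross-covariances are all true-score covariance, so they carry over unchanged; only the diagonal terms shrink to ρᵢσᵢ².
True-score variance = [11²·0.83 + 2.1²·0.91 + 21.3²·0.91] + 298.003 = 517.301 + 298.003 = 815.304.
Reliability = 815.304 / 877.103 = 0.9295.

0.9295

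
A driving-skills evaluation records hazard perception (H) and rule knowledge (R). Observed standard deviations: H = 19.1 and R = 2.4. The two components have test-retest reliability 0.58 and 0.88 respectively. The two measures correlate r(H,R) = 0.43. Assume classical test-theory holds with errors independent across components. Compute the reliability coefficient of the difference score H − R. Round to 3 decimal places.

Var(H−R) = 19.1² + 2.4² − 2·19.1·2.4·0.43 = 370.57 − 39.4224 = 331.148.
With uncorrelated errors the cross-covariances are all true-score covariance, so they carry over unchanged; only the diagonal terms shrink to ρᵢσᵢ².
True-score variance = [19.1²·0.58 + 2.4²·0.88] − 39.4224 = 216.659 − 39.4224 = 177.236.
Reliability = 177.236 / 331.148 = 0.535.

0.535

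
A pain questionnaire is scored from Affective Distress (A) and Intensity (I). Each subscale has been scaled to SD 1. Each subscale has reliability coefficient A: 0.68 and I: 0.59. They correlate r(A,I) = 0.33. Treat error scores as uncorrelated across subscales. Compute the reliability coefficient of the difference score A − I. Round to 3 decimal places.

Var(A−I) = 1 + 1 − 2·0.33 = 2 − 0.66 = 1.34.
Under uncorrelated errors the observed covariances equal the true-score covariances, so only the own-variance terms attenuate.
True-score variance = [0.68 + 0.59] − 0.66 = 1.27 − 0.66 = 0.61.
Reliability = 0.61 / 1.34 = 0.455.

0.455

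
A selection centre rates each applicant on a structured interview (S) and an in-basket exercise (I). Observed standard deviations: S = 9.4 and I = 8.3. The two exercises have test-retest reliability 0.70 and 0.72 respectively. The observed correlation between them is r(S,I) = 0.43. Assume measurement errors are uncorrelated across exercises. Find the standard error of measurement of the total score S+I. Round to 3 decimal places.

Var(total) = 157.25 + 67.0972 = 224.347.
True-score variance = 111.453 + 67.0972 = 178.55, so reliability = 0.7959.
Error variance = 224.347 − 178.55 = 45.7972; SEM = √45.7972 = 6.767.

6.767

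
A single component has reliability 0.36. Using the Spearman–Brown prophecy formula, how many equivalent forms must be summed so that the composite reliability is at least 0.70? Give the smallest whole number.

k ≥ ρ*(1−ρ₁)/(ρ₁(1−ρ*)) = 0.70·0.64 / (0.36·0.30) = 4.148.
Smallest integer k = 5.

5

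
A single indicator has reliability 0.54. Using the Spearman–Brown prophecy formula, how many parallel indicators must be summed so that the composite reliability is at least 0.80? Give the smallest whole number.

4

k ≥ ρ*(1−ρ₁)/(ρ₁(1−ρ*)) = 0.80·0.46 / (0.54·0.20) = 3.407.
Smallest integer k = 4.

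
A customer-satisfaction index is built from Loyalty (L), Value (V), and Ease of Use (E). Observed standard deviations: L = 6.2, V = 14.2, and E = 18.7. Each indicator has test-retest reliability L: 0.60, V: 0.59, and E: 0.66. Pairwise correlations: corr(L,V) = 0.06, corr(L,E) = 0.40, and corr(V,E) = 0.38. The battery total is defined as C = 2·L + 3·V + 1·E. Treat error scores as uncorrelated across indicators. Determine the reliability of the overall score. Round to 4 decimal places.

Var(C) = 2²·6.2² + 3²·14.2² + 18.7² + 2·[6·6.2·14.2·0.06 + 2·6.2·18.7·0.40 + 3·14.2·18.7·0.38] = 2318.21 + 854.324 = 3172.53.
With uncorrelated errors the cross-covariances are all true-score covariance, so they carry over unchanged; only the diagonal terms shrink to ρᵢσᵢ².
True-score variance = [2²·6.2²·0.60 + 3²·14.2²·0.59 + 18.7²·0.66] + 854.324 = 1393.76 + 854.324 = 2248.08.
Reliability = 2248.08 / 3172.53 = 0.7086.

0.7086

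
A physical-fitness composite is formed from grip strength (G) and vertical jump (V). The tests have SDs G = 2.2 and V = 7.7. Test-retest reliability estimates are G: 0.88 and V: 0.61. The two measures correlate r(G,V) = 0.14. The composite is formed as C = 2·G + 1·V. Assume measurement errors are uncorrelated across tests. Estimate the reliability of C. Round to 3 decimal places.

0.711

Var(C) = 2²·2.2² + 7.7² + 2·[2·2.2·7.7·0.14] = 78.65 + 9.4864 = 88.1364.
Under uncorrelated errors the observed covariances equal the true-score covariances, so only the own-variance terms attenuate.
True-score variance = [2²·2.2²·0.88 + 7.7²·0.61] + 9.4864 = 53.2037 + 9.4864 = 62.6901.
Reliability = 62.6901 / 88.1364 = 0.711.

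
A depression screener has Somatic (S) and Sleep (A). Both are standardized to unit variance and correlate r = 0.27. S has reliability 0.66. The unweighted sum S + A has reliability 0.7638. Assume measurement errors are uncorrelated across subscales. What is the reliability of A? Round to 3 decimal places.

Var(S+A) = 2 + 2·0.27 = 2.540.
True-score variance = ρ_S + ρ_A + 2·0.27, so 0.7638 = (0.66 + ρ_A + 0.54) / 2.540.
ρ_A = 0.7638·2.540 − 0.66 − 0.54 = 0.740.

0.740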